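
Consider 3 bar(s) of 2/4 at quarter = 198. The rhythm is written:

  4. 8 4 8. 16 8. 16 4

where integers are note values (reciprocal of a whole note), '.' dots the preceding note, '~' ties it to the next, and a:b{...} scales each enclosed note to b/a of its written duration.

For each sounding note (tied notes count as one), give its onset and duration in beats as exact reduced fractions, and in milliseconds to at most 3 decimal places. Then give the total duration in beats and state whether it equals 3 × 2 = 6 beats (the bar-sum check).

1) 0.0ms=0b +454.545ms=3/2b
2) 454.545ms=3/2b +151.515ms=1/2b
3) 606.061ms=2b +303.03ms=1b
4) 909.091ms=3b +227.273ms=3/4b
5) 1136.364ms=15/4b +75.758ms=1/4b
6) 1212.121ms=4b +227.273ms=3/4b
7) 1439.394ms=19/4b +75.758ms=1/4b
8) 1515.152ms=5b +303.03ms=1b
Σ=6b of 6 (198bpm 2/4) — PASS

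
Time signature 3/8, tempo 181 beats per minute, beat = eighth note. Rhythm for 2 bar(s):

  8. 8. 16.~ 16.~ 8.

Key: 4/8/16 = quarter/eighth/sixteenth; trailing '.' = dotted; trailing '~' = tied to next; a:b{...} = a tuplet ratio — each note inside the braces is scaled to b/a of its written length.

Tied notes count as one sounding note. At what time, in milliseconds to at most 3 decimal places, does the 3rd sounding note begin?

note 3 onset = 3b = 994.475ms

1. 0.0ms @ 0 + 497.238ms (3/2)
2. 497.238ms @ 3/2 + 497.238ms (3/2)
3. 994.475ms @ 3 + 994.475ms (3)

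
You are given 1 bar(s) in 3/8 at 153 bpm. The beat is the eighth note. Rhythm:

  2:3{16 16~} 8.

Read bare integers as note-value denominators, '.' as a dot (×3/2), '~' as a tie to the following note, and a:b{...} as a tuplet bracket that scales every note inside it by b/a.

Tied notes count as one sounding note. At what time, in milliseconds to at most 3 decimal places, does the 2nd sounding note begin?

note 2 onset = 3/4b = 294.118ms

1. 0.0ms @ 0 + 294.118ms (3/4)
2. 294.118ms @ 3/4 + 882.353ms (9/4)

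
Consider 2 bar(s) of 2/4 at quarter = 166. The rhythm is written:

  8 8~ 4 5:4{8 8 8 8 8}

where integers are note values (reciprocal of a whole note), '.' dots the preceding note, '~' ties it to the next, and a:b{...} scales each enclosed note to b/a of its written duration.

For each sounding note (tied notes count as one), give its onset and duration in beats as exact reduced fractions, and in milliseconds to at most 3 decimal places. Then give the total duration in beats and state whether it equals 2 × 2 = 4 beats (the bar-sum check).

1) 0.0ms=0b +180.723ms=1/2b
2) 180.723ms=1/2b +542.169ms=3/2b
3) 722.892ms=2b +144.578ms=2/5b
4) 867.47ms=12/5b +144.578ms=2/5b
5) 1012.048ms=14/5b +144.578ms=2/5b
6) 1156.627ms=16/5b +144.578ms=2/5b
7) 1301.205ms=18/5b +144.578ms=2/5b
Σ=4b of 4 (166bpm 2/4) — PASS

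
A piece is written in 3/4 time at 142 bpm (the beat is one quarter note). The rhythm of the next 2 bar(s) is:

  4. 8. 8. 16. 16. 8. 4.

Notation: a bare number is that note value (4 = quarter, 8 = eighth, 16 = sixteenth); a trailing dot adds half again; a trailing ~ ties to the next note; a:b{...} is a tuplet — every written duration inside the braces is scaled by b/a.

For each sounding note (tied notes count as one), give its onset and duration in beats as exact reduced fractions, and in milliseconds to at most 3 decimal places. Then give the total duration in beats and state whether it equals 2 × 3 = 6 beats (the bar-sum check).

1) 0.0ms=0b +633.803ms=3/2b
2) 633.803ms=3/2b +316.901ms=3/4b
3) 950.704ms=9/4b +316.901ms=3/4b
4) 1267.606ms=3b +158.451ms=3/8b
5) 1426.056ms=27/8b +158.451ms=3/8b
6) 1584.507ms=15/4b +316.901ms=3/4b
7) 1901.408ms=9/2b +633.803ms=3/2b
Σ=6b of 6 (142bpm 3/4) — PASS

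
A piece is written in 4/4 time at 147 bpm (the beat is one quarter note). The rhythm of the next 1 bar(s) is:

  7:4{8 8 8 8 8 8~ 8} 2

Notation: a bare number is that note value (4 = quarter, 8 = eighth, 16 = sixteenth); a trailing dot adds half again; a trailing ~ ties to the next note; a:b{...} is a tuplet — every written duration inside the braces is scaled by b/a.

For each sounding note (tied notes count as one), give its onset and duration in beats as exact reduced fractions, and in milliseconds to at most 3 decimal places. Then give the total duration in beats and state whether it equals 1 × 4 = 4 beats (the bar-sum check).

1) 0.0ms=0b +116.618ms=2/7b
2) 116.618ms=2/7b +116.618ms=2/7b
3) 233.236ms=4/7b +116.618ms=2/7b
4) 349.854ms=6/7b +116.618ms=2/7b
5) 466.472ms=8/7b +116.618ms=2/7b
6) 583.09ms=10/7b +233.236ms=4/7b
7) 816.327ms=2b +816.327ms=2b
Σ=4b of 4 (147bpm 4/4) — PASS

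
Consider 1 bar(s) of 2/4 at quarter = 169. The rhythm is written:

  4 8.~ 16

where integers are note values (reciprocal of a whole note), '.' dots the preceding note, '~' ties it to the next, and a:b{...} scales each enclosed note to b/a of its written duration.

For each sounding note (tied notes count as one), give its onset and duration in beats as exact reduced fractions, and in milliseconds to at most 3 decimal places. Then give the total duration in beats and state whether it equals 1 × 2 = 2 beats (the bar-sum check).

1) 0.0ms=0b +355.03ms=1b
2) 355.03ms=1b +355.03ms=1b
Σ=2b of 2 (169bpm 2/4) — PASS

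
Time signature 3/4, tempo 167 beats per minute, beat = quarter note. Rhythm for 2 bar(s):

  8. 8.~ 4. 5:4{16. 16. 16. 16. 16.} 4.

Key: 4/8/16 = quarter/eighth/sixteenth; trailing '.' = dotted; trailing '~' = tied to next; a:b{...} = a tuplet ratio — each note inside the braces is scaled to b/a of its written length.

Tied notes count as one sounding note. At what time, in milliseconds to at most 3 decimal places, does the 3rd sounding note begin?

1. 0.0ms @ 0 + 269.461ms (3/4)
2. 269.461ms @ 3/4 + 808.383ms (9/4)
3. 1077.844ms @ 3 + 107.784ms (3/10)
4. 1185.629ms @ 33/10 + 107.784ms (3/10)
5. 1293.413ms @ 18/5 + 107.784ms (3/10)
6. 1401.198ms @ 39/10 + 107.784ms (3/10)
7. 1508.982ms @ 21/5 + 107.784ms (3/10)
8. 1616.766ms @ 9/2 + 538.922ms (3/2)

note 3 onset = 3b = 1077.844ms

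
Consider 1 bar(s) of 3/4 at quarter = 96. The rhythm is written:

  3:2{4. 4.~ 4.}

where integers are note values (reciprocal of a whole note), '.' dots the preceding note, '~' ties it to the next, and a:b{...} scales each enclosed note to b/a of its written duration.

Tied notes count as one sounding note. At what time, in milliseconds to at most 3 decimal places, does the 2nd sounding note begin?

note 2 onset = 1b = 625.0ms

1. 0.0ms @ 0 + 625.0ms (1)
2. 625.0ms @ 1 + 1250.0ms (2)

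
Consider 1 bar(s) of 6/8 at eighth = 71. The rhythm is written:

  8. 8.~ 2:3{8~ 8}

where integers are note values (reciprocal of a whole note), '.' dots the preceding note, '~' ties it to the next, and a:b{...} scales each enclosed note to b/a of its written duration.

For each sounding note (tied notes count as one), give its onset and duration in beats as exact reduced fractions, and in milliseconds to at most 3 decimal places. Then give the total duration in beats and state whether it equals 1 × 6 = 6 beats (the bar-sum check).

1) 0.0ms=0b +1267.606ms=3/2b
2) 1267.606ms=3/2b +3802.817ms=9/2b
Σ=6b of 6 (71bpm 6/8) — PASS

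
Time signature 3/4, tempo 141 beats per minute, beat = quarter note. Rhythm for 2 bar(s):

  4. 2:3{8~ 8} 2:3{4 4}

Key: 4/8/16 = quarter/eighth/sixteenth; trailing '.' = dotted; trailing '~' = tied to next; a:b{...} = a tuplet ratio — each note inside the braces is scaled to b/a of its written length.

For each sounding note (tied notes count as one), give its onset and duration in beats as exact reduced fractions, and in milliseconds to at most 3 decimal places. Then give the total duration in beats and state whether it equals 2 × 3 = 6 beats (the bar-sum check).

1) 0.0ms=0b +638.298ms=3/2b
2) 638.298ms=3/2b +638.298ms=3/2b
3) 1276.596ms=3b +638.298ms=3/2b
4) 1914.894ms=9/2b +638.298ms=3/2b
Σ=6b of 6 (141bpm 3/4) — PASS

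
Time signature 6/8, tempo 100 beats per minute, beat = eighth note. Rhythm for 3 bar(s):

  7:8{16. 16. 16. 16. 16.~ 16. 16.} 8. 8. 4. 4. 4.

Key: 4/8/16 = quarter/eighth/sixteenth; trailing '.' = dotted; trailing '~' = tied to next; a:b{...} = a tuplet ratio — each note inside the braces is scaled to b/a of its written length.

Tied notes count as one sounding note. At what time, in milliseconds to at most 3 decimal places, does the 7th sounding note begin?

1. 0.0ms @ 0 + 514.286ms (6/7)
2. 514.286ms @ 6/7 + 514.286ms (6/7)
3. 1028.571ms @ 12/7 + 514.286ms (6/7)
4. 1542.857ms @ 18/7 + 514.286ms (6/7)
5. 2057.143ms @ 24/7 + 1028.571ms (12/7)
6. 3085.714ms @ 36/7 + 514.286ms (6/7)
7. 3600.0ms @ 6 + 900.0ms (3/2)
8. 4500.0ms @ 15/2 + 900.0ms (3/2)
9. 5400.0ms @ 9 + 1800.0ms (3)
10. 7200.0ms @ 12 + 1800.0ms (3)
11. 9000.0ms @ 15 + 1800.0ms (3)

note 7 onset = 6b = 3600.0ms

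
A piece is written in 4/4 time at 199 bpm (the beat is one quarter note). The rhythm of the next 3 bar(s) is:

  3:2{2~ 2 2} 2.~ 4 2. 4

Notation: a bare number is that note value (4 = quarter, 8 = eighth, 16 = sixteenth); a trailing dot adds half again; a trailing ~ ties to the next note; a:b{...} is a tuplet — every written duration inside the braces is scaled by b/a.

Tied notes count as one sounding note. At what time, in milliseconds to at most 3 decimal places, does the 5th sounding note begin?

1. 0.0ms @ 0 + 804.02ms (8/3)
2. 804.02ms @ 8/3 + 402.01ms (4/3)
3. 1206.03ms @ 4 + 1206.03ms (4)
4. 2412.06ms @ 8 + 904.523ms (3)
5. 3316.583ms @ 11 + 301.508ms (1)

note 5 onset = 11b = 3316.583ms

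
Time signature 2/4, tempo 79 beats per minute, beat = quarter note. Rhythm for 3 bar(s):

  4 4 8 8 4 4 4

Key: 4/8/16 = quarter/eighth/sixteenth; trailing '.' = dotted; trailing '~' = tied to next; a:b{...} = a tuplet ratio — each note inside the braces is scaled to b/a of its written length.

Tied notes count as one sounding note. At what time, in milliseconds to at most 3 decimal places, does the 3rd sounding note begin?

1. 0.0ms @ 0 + 759.494ms (1)
2. 759.494ms @ 1 + 759.494ms (1)
3. 1518.987ms @ 2 + 379.747ms (1/2)
4. 1898.734ms @ 5/2 + 379.747ms (1/2)
5. 2278.481ms @ 3 + 759.494ms (1)
6. 3037.975ms @ 4 + 759.494ms (1)
7. 3797.468ms @ 5 + 759.494ms (1)

note 3 onset = 2b = 1518.987ms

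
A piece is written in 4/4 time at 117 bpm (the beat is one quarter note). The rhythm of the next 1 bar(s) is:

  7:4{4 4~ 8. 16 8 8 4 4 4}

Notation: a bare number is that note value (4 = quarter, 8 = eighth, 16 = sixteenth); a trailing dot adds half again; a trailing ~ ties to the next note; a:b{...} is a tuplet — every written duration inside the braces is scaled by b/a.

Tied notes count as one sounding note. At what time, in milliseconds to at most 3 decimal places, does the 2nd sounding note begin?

note 2 onset = 4/7b = 293.04ms

1. 0.0ms @ 0 + 293.04ms (4/7)
2. 293.04ms @ 4/7 + 512.821ms (1)
3. 805.861ms @ 11/7 + 73.26ms (1/7)
4. 879.121ms @ 12/7 + 146.52ms (2/7)
5. 1025.641ms @ 2 + 146.52ms (2/7)
6. 1172.161ms @ 16/7 + 293.04ms (4/7)
7. 1465.201ms @ 20/7 + 293.04ms (4/7)
8. 1758.242ms @ 24/7 + 293.04ms (4/7)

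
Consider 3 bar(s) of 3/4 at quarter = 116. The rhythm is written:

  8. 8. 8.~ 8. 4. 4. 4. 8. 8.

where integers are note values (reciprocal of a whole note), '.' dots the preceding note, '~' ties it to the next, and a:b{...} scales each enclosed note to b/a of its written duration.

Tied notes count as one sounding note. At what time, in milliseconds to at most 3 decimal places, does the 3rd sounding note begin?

note 3 onset = 3/2b = 775.862ms

1. 0.0ms @ 0 + 387.931ms (3/4)
2. 387.931ms @ 3/4 + 387.931ms (3/4)
3. 775.862ms @ 3/2 + 775.862ms (3/2)
4. 1551.724ms @ 3 + 775.862ms (3/2)
5. 2327.586ms @ 9/2 + 775.862ms (3/2)
6. 3103.448ms @ 6 + 775.862ms (3/2)
7. 3879.31ms @ 15/2 + 387.931ms (3/4)
8. 4267.241ms @ 33/4 + 387.931ms (3/4)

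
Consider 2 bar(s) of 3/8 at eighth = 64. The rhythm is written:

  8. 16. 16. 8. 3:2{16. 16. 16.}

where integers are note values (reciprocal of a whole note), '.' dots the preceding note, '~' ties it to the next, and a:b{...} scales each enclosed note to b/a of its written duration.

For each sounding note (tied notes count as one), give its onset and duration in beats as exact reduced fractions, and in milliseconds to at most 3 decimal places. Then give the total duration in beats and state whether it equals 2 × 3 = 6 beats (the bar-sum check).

1) 0.0ms=0b +1406.25ms=3/2b
2) 1406.25ms=3/2b +703.125ms=3/4b
3) 2109.375ms=9/4b +703.125ms=3/4b
4) 2812.5ms=3b +1406.25ms=3/2b
5) 4218.75ms=9/2b +468.75ms=1/2b
6) 4687.5ms=5b +468.75ms=1/2b
7) 5156.25ms=11/2b +468.75ms=1/2b
Σ=6b of 6 (64bpm 3/8) — PASS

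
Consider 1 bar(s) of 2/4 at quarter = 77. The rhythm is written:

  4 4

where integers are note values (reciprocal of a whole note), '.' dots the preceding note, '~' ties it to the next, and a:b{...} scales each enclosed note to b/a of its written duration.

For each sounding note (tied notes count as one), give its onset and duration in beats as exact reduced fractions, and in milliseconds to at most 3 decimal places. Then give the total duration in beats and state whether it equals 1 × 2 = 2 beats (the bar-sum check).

1) 0.0ms=0b +779.221ms=1b
2) 779.221ms=1b +779.221ms=1b
Σ=2b of 2 (77bpm 2/4) — PASS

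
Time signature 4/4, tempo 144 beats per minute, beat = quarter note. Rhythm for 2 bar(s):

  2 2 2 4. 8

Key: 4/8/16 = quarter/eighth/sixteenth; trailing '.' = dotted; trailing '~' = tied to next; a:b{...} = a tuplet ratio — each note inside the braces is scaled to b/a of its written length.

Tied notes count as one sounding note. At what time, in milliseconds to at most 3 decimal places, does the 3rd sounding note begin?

1. 0.0ms @ 0 + 833.333ms (2)
2. 833.333ms @ 2 + 833.333ms (2)
3. 1666.667ms @ 4 + 833.333ms (2)
4. 2500.0ms @ 6 + 625.0ms (3/2)
5. 3125.0ms @ 15/2 + 208.333ms (1/2)

note 3 onset = 4b = 1666.667ms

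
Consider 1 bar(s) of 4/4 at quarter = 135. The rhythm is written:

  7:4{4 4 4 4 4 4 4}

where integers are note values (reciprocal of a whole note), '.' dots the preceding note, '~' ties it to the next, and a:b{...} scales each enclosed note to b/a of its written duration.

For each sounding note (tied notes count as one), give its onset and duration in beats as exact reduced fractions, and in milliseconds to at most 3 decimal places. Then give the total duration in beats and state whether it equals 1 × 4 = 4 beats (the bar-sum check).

1) 0.0ms=0b +253.968ms=4/7b
2) 253.968ms=4/7b +253.968ms=4/7b
3) 507.937ms=8/7b +253.968ms=4/7b
4) 761.905ms=12/7b +253.968ms=4/7b
5) 1015.873ms=16/7b +253.968ms=4/7b
6) 1269.841ms=20/7b +253.968ms=4/7b
7) 1523.81ms=24/7b +253.968ms=4/7b
Σ=4b of 4 (135bpm 4/4) — PASS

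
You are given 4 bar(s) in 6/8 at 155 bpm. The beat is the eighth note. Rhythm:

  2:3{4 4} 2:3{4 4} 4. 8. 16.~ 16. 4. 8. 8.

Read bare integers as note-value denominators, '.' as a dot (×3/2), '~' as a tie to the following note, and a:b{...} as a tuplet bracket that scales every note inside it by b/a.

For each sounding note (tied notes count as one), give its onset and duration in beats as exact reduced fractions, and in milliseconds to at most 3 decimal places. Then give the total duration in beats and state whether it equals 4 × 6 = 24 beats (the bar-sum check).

1) 0.0ms=0b +1161.29ms=3b
2) 1161.29ms=3b +1161.29ms=3b
3) 2322.581ms=6b +1161.29ms=3b
4) 3483.871ms=9b +1161.29ms=3b
5) 4645.161ms=12b +1161.29ms=3b
6) 5806.452ms=15b +580.645ms=3/2b
7) 6387.097ms=33/2b +580.645ms=3/2b
8) 6967.742ms=18b +1161.29ms=3b
9) 8129.032ms=21b +580.645ms=3/2b
10) 8709.677ms=45/2b +580.645ms=3/2b
Σ=24b of 24 (155bpm 6/8) — PASS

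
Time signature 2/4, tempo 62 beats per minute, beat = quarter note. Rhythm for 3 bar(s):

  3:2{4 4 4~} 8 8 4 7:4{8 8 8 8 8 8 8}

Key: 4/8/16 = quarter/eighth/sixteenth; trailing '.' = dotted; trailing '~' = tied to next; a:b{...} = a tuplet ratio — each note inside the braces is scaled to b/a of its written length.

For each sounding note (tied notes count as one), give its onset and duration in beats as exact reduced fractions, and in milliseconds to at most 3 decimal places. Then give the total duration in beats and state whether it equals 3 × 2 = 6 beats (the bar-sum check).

1) 0.0ms=0b +645.161ms=2/3b
2) 645.161ms=2/3b +645.161ms=2/3b
3) 1290.323ms=4/3b +1129.032ms=7/6b
4) 2419.355ms=5/2b +483.871ms=1/2b
5) 2903.226ms=3b +967.742ms=1b
6) 3870.968ms=4b +276.498ms=2/7b
7) 4147.465ms=30/7b +276.498ms=2/7b
8) 4423.963ms=32/7b +276.498ms=2/7b
9) 4700.461ms=34/7b +276.498ms=2/7b
10) 4976.959ms=36/7b +276.498ms=2/7b
11) 5253.456ms=38/7b +276.498ms=2/7b
12) 5529.954ms=40/7b +276.498ms=2/7b
Σ=6b of 6 (62bpm 2/4) — PASS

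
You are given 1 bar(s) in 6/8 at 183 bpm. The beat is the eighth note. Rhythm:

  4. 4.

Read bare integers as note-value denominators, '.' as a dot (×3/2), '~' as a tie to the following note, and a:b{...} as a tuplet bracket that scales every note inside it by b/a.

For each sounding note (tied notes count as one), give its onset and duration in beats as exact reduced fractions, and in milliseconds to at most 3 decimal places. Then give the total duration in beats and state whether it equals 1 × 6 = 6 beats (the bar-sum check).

1) 0.0ms=0b +983.607ms=3b
2) 983.607ms=3b +983.607ms=3b
Σ=6b of 6 (183bpm 6/8) — PASS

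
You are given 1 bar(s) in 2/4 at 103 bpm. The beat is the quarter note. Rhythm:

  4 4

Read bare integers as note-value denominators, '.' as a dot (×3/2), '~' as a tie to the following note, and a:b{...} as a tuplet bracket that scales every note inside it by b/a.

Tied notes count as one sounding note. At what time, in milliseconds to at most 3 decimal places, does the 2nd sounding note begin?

note 2 onset = 1b = 582.524ms

1. 0.0ms @ 0 + 582.524ms (1)
2. 582.524ms @ 1 + 582.524ms (1)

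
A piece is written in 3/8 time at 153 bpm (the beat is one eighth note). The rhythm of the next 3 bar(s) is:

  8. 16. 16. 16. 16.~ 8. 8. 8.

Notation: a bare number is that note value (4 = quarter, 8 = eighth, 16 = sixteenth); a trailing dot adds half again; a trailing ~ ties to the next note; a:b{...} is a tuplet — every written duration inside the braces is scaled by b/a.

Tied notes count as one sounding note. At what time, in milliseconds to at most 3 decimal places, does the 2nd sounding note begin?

1. 0.0ms @ 0 + 588.235ms (3/2)
2. 588.235ms @ 3/2 + 294.118ms (3/4)
3. 882.353ms @ 9/4 + 294.118ms (3/4)
4. 1176.471ms @ 3 + 294.118ms (3/4)
5. 1470.588ms @ 15/4 + 882.353ms (9/4)
6. 2352.941ms @ 6 + 588.235ms (3/2)
7. 2941.176ms @ 15/2 + 588.235ms (3/2)

note 2 onset = 3/2b = 588.235ms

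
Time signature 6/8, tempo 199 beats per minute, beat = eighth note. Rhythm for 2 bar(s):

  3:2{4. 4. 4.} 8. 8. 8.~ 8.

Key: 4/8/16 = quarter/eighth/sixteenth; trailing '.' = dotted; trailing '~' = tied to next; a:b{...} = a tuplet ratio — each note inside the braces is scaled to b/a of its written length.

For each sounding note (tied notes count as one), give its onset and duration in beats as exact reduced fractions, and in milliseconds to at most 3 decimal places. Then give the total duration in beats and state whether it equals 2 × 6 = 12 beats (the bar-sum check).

1) 0.0ms=0b +603.015ms=2b
2) 603.015ms=2b +603.015ms=2b
3) 1206.03ms=4b +603.015ms=2b
4) 1809.045ms=6b +452.261ms=3/2b
5) 2261.307ms=15/2b +452.261ms=3/2b
6) 2713.568ms=9b +904.523ms=3b
Σ=12b of 12 (199bpm 6/8) — PASS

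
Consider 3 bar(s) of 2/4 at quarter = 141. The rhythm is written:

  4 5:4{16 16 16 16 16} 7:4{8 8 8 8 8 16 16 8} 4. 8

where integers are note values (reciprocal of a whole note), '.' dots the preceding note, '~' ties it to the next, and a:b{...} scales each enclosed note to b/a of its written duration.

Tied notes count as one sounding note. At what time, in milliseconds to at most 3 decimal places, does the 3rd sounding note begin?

1. 0.0ms @ 0 + 425.532ms (1)
2. 425.532ms @ 1 + 85.106ms (1/5)
3. 510.638ms @ 6/5 + 85.106ms (1/5)
4. 595.745ms @ 7/5 + 85.106ms (1/5)
5. 680.851ms @ 8/5 + 85.106ms (1/5)
6. 765.957ms @ 9/5 + 85.106ms (1/5)
7. 851.064ms @ 2 + 121.581ms (2/7)
8. 972.644ms @ 16/7 + 121.581ms (2/7)
9. 1094.225ms @ 18/7 + 121.581ms (2/7)
10. 1215.805ms @ 20/7 + 121.581ms (2/7)
11. 1337.386ms @ 22/7 + 121.581ms (2/7)
12. 1458.967ms @ 24/7 + 60.79ms (1/7)
13. 1519.757ms @ 25/7 + 60.79ms (1/7)
14. 1580.547ms @ 26/7 + 121.581ms (2/7)
15. 1702.128ms @ 4 + 638.298ms (3/2)
16. 2340.426ms @ 11/2 + 212.766ms (1/2)

note 3 onset = 6/5b = 510.638ms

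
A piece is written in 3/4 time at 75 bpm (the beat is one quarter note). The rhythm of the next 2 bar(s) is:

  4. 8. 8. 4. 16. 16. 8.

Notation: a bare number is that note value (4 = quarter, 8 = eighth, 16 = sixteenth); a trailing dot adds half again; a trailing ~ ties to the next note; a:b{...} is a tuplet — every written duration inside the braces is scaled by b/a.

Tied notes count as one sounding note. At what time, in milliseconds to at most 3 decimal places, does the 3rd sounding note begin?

1. 0.0ms @ 0 + 1200.0ms (3/2)
2. 1200.0ms @ 3/2 + 600.0ms (3/4)
3. 1800.0ms @ 9/4 + 600.0ms (3/4)
4. 2400.0ms @ 3 + 1200.0ms (3/2)
5. 3600.0ms @ 9/2 + 300.0ms (3/8)
6. 3900.0ms @ 39/8 + 300.0ms (3/8)
7. 4200.0ms @ 21/4 + 600.0ms (3/4)

note 3 onset = 9/4b = 1800.0ms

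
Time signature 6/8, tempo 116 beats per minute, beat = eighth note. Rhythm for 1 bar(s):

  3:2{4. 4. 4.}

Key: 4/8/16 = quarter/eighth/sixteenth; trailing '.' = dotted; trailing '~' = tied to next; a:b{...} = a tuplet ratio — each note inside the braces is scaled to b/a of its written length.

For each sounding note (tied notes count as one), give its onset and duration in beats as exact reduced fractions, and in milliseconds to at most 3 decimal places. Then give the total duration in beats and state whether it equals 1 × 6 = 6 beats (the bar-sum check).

1) 0.0ms=0b +1034.483ms=2b
2) 1034.483ms=2b +1034.483ms=2b
3) 2068.966ms=4b +1034.483ms=2b
Σ=6b of 6 (116bpm 6/8) — PASS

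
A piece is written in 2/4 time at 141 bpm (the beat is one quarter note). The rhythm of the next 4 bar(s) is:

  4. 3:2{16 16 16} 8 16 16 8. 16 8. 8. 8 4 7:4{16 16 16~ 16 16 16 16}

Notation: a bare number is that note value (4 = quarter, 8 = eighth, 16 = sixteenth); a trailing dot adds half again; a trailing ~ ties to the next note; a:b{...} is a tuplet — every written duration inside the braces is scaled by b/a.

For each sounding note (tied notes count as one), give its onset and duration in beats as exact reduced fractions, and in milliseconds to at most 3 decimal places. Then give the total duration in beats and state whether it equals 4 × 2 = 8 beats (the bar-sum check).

1) 0.0ms=0b +638.298ms=3/2b
2) 638.298ms=3/2b +70.922ms=1/6b
3) 709.22ms=5/3b +70.922ms=1/6b
4) 780.142ms=11/6b +70.922ms=1/6b
5) 851.064ms=2b +212.766ms=1/2b
6) 1063.83ms=5/2b +106.383ms=1/4b
7) 1170.213ms=11/4b +106.383ms=1/4b
8) 1276.596ms=3b +319.149ms=3/4b
9) 1595.745ms=15/4b +106.383ms=1/4b
10) 1702.128ms=4b +319.149ms=3/4b
11) 2021.277ms=19/4b +319.149ms=3/4b
12) 2340.426ms=11/2b +212.766ms=1/2b
13) 2553.191ms=6b +425.532ms=1b
14) 2978.723ms=7b +60.79ms=1/7b
15) 3039.514ms=50/7b +60.79ms=1/7b
16) 3100.304ms=51/7b +121.581ms=2/7b
17) 3221.884ms=53/7b +60.79ms=1/7b
18) 3282.675ms=54/7b +60.79ms=1/7b
19) 3343.465ms=55/7b +60.79ms=1/7b
Σ=8b of 8 (141bpm 2/4) — PASS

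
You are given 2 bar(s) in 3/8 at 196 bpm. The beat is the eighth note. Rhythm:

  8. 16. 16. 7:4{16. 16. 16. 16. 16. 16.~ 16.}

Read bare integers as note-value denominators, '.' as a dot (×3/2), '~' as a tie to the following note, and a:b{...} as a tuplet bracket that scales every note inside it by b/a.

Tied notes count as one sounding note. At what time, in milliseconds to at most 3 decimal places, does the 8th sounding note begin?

1. 0.0ms @ 0 + 459.184ms (3/2)
2. 459.184ms @ 3/2 + 229.592ms (3/4)
3. 688.776ms @ 9/4 + 229.592ms (3/4)
4. 918.367ms @ 3 + 131.195ms (3/7)
5. 1049.563ms @ 24/7 + 131.195ms (3/7)
6. 1180.758ms @ 27/7 + 131.195ms (3/7)
7. 1311.953ms @ 30/7 + 131.195ms (3/7)
8. 1443.149ms @ 33/7 + 131.195ms (3/7)
9. 1574.344ms @ 36/7 + 262.391ms (6/7)

note 8 onset = 33/7b = 1443.149ms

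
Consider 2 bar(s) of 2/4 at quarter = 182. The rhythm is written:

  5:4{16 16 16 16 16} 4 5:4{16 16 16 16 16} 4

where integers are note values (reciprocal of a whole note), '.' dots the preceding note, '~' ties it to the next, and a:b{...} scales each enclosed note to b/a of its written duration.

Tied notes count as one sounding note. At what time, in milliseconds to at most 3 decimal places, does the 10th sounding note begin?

1. 0.0ms @ 0 + 65.934ms (1/5)
2. 65.934ms @ 1/5 + 65.934ms (1/5)
3. 131.868ms @ 2/5 + 65.934ms (1/5)
4. 197.802ms @ 3/5 + 65.934ms (1/5)
5. 263.736ms @ 4/5 + 65.934ms (1/5)
6. 329.67ms @ 1 + 329.67ms (1)
7. 659.341ms @ 2 + 65.934ms (1/5)
8. 725.275ms @ 11/5 + 65.934ms (1/5)
9. 791.209ms @ 12/5 + 65.934ms (1/5)
10. 857.143ms @ 13/5 + 65.934ms (1/5)
11. 923.077ms @ 14/5 + 65.934ms (1/5)
12. 989.011ms @ 3 + 329.67ms (1)

note 10 onset = 13/5b = 857.143ms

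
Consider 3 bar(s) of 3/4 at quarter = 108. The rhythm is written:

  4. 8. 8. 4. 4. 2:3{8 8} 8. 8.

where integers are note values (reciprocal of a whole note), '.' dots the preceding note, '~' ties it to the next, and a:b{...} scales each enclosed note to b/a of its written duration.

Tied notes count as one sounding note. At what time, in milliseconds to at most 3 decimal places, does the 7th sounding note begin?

1. 0.0ms @ 0 + 833.333ms (3/2)
2. 833.333ms @ 3/2 + 416.667ms (3/4)
3. 1250.0ms @ 9/4 + 416.667ms (3/4)
4. 1666.667ms @ 3 + 833.333ms (3/2)
5. 2500.0ms @ 9/2 + 833.333ms (3/2)
6. 3333.333ms @ 6 + 416.667ms (3/4)
7. 3750.0ms @ 27/4 + 416.667ms (3/4)
8. 4166.667ms @ 15/2 + 416.667ms (3/4)
9. 4583.333ms @ 33/4 + 416.667ms (3/4)

note 7 onset = 27/4b = 3750.0ms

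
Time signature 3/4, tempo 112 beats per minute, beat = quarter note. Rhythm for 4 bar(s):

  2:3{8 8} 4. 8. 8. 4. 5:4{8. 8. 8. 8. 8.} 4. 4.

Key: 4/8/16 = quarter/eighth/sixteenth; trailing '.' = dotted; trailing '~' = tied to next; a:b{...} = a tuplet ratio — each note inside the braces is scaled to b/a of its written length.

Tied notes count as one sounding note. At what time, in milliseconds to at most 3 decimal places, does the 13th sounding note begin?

1. 0.0ms @ 0 + 401.786ms (3/4)
2. 401.786ms @ 3/4 + 401.786ms (3/4)
3. 803.571ms @ 3/2 + 803.571ms (3/2)
4. 1607.143ms @ 3 + 401.786ms (3/4)
5. 2008.929ms @ 15/4 + 401.786ms (3/4)
6. 2410.714ms @ 9/2 + 803.571ms (3/2)
7. 3214.286ms @ 6 + 321.429ms (3/5)
8. 3535.714ms @ 33/5 + 321.429ms (3/5)
9. 3857.143ms @ 36/5 + 321.429ms (3/5)
10. 4178.571ms @ 39/5 + 321.429ms (3/5)
11. 4500.0ms @ 42/5 + 321.429ms (3/5)
12. 4821.429ms @ 9 + 803.571ms (3/2)
13. 5625.0ms @ 21/2 + 803.571ms (3/2)

note 13 onset = 21/2b = 5625.0ms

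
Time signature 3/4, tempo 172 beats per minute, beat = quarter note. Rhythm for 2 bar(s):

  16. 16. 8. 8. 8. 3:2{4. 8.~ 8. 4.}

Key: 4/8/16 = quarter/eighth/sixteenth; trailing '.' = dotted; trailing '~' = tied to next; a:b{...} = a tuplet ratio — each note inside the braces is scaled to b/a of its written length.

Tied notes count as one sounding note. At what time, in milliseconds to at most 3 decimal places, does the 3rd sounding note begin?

note 3 onset = 3/4b = 261.628ms

1. 0.0ms @ 0 + 130.814ms (3/8)
2. 130.814ms @ 3/8 + 130.814ms (3/8)
3. 261.628ms @ 3/4 + 261.628ms (3/4)
4. 523.256ms @ 3/2 + 261.628ms (3/4)
5. 784.884ms @ 9/4 + 261.628ms (3/4)
6. 1046.512ms @ 3 + 348.837ms (1)
7. 1395.349ms @ 4 + 348.837ms (1)
8. 1744.186ms @ 5 + 348.837ms (1)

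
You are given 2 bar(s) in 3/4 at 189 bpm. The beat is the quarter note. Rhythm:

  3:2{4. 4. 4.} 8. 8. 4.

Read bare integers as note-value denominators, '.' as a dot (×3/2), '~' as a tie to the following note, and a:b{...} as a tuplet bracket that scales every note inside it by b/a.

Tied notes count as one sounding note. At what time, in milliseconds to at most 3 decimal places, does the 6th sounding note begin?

1. 0.0ms @ 0 + 317.46ms (1)
2. 317.46ms @ 1 + 317.46ms (1)
3. 634.921ms @ 2 + 317.46ms (1)
4. 952.381ms @ 3 + 238.095ms (3/4)
5. 1190.476ms @ 15/4 + 238.095ms (3/4)
6. 1428.571ms @ 9/2 + 476.19ms (3/2)

note 6 onset = 9/2b = 1428.571ms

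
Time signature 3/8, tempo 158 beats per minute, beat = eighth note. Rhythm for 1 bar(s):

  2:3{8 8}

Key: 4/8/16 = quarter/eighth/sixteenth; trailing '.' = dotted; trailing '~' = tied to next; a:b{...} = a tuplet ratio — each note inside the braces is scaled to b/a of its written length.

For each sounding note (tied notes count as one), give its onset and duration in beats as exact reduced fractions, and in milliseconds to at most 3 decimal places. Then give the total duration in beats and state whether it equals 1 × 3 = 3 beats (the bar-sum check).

1) 0.0ms=0b +569.62ms=3/2b
2) 569.62ms=3/2b +569.62ms=3/2b
Σ=3b of 3 (158bpm 3/8) — PASS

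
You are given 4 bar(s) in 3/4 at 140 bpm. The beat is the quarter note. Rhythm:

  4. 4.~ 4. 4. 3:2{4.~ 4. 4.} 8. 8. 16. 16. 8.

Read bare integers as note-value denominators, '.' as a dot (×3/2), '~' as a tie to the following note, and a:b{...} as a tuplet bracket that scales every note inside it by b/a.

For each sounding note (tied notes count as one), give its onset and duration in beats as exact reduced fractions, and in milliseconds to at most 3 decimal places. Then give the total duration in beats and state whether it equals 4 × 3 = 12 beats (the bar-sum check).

1) 0.0ms=0b +642.857ms=3/2b
2) 642.857ms=3/2b +1285.714ms=3b
3) 1928.571ms=9/2b +642.857ms=3/2b
4) 2571.429ms=6b +857.143ms=2b
5) 3428.571ms=8b +428.571ms=1b
6) 3857.143ms=9b +321.429ms=3/4b
7) 4178.571ms=39/4b +321.429ms=3/4b
8) 4500.0ms=21/2b +160.714ms=3/8b
9) 4660.714ms=87/8b +160.714ms=3/8b
10) 4821.429ms=45/4b +321.429ms=3/4b
Σ=12b of 12 (140bpm 3/4) — PASS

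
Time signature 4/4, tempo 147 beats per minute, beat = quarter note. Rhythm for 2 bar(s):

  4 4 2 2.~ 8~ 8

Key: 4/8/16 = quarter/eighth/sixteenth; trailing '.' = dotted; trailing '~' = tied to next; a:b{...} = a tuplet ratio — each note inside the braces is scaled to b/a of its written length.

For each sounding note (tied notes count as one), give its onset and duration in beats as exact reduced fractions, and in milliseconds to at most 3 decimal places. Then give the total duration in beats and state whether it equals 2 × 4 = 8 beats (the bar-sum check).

1) 0.0ms=0b +408.163ms=1b
2) 408.163ms=1b +408.163ms=1b
3) 816.327ms=2b +816.327ms=2b
4) 1632.653ms=4b +1632.653ms=4b
Σ=8b of 8 (147bpm 4/4) — PASS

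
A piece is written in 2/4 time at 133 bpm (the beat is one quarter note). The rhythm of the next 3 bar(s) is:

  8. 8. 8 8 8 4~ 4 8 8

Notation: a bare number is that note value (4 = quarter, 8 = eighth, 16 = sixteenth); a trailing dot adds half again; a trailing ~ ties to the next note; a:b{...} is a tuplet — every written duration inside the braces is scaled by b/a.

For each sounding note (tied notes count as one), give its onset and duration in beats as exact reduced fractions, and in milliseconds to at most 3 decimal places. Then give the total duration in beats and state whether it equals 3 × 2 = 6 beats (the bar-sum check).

1) 0.0ms=0b +338.346ms=3/4b
2) 338.346ms=3/4b +338.346ms=3/4b
3) 676.692ms=3/2b +225.564ms=1/2b
4) 902.256ms=2b +225.564ms=1/2b
5) 1127.82ms=5/2b +225.564ms=1/2b
6) 1353.383ms=3b +902.256ms=2b
7) 2255.639ms=5b +225.564ms=1/2b
8) 2481.203ms=11/2b +225.564ms=1/2b
Σ=6b of 6 (133bpm 2/4) — PASS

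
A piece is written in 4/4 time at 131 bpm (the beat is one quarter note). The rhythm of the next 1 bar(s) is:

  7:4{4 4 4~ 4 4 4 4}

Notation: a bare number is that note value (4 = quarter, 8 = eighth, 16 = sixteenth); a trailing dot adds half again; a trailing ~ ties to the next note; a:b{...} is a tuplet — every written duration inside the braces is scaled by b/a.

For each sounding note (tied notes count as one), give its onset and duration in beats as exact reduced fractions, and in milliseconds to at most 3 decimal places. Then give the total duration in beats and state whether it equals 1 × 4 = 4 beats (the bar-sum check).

1) 0.0ms=0b +261.723ms=4/7b
2) 261.723ms=4/7b +261.723ms=4/7b
3) 523.446ms=8/7b +523.446ms=8/7b
4) 1046.892ms=16/7b +261.723ms=4/7b
5) 1308.615ms=20/7b +261.723ms=4/7b
6) 1570.338ms=24/7b +261.723ms=4/7b
Σ=4b of 4 (131bpm 4/4) — PASS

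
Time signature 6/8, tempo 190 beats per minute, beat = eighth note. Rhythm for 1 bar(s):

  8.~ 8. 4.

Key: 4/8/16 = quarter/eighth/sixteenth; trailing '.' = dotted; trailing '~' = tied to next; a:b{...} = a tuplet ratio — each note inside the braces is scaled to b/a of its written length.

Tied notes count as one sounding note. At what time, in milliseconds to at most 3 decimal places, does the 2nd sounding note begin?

1. 0.0ms @ 0 + 947.368ms (3)
2. 947.368ms @ 3 + 947.368ms (3)

note 2 onset = 3b = 947.368ms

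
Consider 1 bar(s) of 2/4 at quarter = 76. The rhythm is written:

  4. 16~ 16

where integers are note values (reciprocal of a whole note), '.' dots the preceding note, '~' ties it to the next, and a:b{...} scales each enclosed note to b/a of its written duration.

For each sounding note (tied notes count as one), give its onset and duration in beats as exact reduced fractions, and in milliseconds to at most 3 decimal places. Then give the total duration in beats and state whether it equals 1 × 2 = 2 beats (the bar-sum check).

1) 0.0ms=0b +1184.211ms=3/2b
2) 1184.211ms=3/2b +394.737ms=1/2b
Σ=2b of 2 (76bpm 2/4) — PASS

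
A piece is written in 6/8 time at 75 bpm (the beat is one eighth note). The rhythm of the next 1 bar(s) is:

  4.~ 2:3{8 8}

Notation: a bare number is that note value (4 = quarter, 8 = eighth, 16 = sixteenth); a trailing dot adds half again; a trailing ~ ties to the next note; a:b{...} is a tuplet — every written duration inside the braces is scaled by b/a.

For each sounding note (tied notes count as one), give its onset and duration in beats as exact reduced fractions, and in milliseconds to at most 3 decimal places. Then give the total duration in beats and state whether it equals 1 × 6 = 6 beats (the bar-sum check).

1) 0.0ms=0b +3600.0ms=9/2b
2) 3600.0ms=9/2b +1200.0ms=3/2b
Σ=6b of 6 (75bpm 6/8) — PASS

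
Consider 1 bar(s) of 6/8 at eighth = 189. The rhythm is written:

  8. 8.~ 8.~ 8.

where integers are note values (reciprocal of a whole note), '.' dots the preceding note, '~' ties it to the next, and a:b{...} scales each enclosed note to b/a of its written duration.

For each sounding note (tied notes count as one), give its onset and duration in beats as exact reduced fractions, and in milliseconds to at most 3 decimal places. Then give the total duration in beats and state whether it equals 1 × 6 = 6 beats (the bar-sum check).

1) 0.0ms=0b +476.19ms=3/2b
2) 476.19ms=3/2b +1428.571ms=9/2b
Σ=6b of 6 (189bpm 6/8) — PASS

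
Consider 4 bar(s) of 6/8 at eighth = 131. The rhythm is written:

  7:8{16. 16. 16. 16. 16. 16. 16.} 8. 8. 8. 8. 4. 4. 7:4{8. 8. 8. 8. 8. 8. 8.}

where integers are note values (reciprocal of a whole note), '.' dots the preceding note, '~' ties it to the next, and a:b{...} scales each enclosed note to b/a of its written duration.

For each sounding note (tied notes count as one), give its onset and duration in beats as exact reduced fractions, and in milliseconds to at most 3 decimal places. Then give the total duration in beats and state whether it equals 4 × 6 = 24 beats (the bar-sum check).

1) 0.0ms=0b +392.585ms=6/7b
2) 392.585ms=6/7b +392.585ms=6/7b
3) 785.169ms=12/7b +392.585ms=6/7b
4) 1177.754ms=18/7b +392.585ms=6/7b
5) 1570.338ms=24/7b +392.585ms=6/7b
6) 1962.923ms=30/7b +392.585ms=6/7b
7) 2355.507ms=36/7b +392.585ms=6/7b
8) 2748.092ms=6b +687.023ms=3/2b
9) 3435.115ms=15/2b +687.023ms=3/2b
10) 4122.137ms=9b +687.023ms=3/2b
11) 4809.16ms=21/2b +687.023ms=3/2b
12) 5496.183ms=12b +1374.046ms=3b
13) 6870.229ms=15b +1374.046ms=3b
14) 8244.275ms=18b +392.585ms=6/7b
15) 8636.859ms=132/7b +392.585ms=6/7b
16) 9029.444ms=138/7b +392.585ms=6/7b
17) 9422.028ms=144/7b +392.585ms=6/7b
18) 9814.613ms=150/7b +392.585ms=6/7b
19) 10207.197ms=156/7b +392.585ms=6/7b
20) 10599.782ms=162/7b +392.585ms=6/7b
Σ=24b of 24 (131bpm 6/8) — PASS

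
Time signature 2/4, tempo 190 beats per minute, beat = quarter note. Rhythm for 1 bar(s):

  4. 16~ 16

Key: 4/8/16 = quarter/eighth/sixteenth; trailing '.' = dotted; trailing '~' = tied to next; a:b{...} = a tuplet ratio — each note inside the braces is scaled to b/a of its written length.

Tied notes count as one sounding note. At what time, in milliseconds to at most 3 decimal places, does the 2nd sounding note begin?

note 2 onset = 3/2b = 473.684ms

1. 0.0ms @ 0 + 473.684ms (3/2)
2. 473.684ms @ 3/2 + 157.895ms (1/2)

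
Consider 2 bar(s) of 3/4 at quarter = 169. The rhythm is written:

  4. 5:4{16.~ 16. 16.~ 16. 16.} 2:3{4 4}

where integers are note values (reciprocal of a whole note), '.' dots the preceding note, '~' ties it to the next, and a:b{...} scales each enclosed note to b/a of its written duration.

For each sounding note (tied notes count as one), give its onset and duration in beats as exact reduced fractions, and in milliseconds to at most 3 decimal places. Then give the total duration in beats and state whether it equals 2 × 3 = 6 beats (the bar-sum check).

1) 0.0ms=0b +532.544ms=3/2b
2) 532.544ms=3/2b +213.018ms=3/5b
3) 745.562ms=21/10b +213.018ms=3/5b
4) 958.58ms=27/10b +106.509ms=3/10b
5) 1065.089ms=3b +532.544ms=3/2b
6) 1597.633ms=9/2b +532.544ms=3/2b
Σ=6b of 6 (169bpm 3/4) — PASS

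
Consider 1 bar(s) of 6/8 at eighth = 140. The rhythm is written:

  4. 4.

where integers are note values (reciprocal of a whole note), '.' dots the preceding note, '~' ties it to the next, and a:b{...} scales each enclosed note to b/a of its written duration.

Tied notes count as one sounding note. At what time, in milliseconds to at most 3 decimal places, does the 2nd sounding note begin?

1. 0.0ms @ 0 + 1285.714ms (3)
2. 1285.714ms @ 3 + 1285.714ms (3)

note 2 onset = 3b = 1285.714ms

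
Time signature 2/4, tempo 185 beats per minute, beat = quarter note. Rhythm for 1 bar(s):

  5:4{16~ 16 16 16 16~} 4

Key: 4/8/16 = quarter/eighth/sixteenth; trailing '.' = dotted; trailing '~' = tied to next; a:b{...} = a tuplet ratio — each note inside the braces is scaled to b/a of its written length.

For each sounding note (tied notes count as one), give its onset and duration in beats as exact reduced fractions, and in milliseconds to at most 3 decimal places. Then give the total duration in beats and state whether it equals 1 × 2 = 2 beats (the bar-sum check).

1) 0.0ms=0b +129.73ms=2/5b
2) 129.73ms=2/5b +64.865ms=1/5b
3) 194.595ms=3/5b +64.865ms=1/5b
4) 259.459ms=4/5b +389.189ms=6/5b
Σ=2b of 2 (185bpm 2/4) — PASS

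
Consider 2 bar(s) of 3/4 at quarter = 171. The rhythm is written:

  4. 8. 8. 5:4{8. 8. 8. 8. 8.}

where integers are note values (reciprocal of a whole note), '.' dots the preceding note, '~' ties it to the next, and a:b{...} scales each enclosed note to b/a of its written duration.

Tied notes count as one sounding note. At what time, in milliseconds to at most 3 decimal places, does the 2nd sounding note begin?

note 2 onset = 3/2b = 526.316ms

1. 0.0ms @ 0 + 526.316ms (3/2)
2. 526.316ms @ 3/2 + 263.158ms (3/4)
3. 789.474ms @ 9/4 + 263.158ms (3/4)
4. 1052.632ms @ 3 + 210.526ms (3/5)
5. 1263.158ms @ 18/5 + 210.526ms (3/5)
6. 1473.684ms @ 21/5 + 210.526ms (3/5)
7. 1684.211ms @ 24/5 + 210.526ms (3/5)
8. 1894.737ms @ 27/5 + 210.526ms (3/5)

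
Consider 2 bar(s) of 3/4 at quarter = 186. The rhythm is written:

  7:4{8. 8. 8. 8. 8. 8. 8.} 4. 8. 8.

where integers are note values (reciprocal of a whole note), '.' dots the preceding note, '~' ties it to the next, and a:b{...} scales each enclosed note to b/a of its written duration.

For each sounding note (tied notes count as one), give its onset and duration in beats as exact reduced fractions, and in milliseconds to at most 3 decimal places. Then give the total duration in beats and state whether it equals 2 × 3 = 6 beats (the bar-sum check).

1) 0.0ms=0b +138.249ms=3/7b
2) 138.249ms=3/7b +138.249ms=3/7b
3) 276.498ms=6/7b +138.249ms=3/7b
4) 414.747ms=9/7b +138.249ms=3/7b
5) 552.995ms=12/7b +138.249ms=3/7b
6) 691.244ms=15/7b +138.249ms=3/7b
7) 829.493ms=18/7b +138.249ms=3/7b
8) 967.742ms=3b +483.871ms=3/2b
9) 1451.613ms=9/2b +241.935ms=3/4b
10) 1693.548ms=21/4b +241.935ms=3/4b
Σ=6b of 6 (186bpm 3/4) — PASS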